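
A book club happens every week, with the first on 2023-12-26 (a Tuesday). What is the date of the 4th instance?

2024-01-16

The 4th occurrence is 3 intervals after the first: 3 × 7 = 21 days after 2023-12-26.
December has 31 days — 5 days to the end of December leaves 16.
16 days into January → 2024-01-16.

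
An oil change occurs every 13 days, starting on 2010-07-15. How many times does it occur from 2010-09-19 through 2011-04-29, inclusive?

17

Occurrences land 13·i days after 2010-07-15 for i = 0, 1, 2, …
2010-09-19 is 66 days after the start; 66 ÷ 13 = 5 remainder 1; since the remainder is 1, round up to i = 6. First occurrence in the window: #7 on 2010-10-01 (6×13 = 78 days in).
2011-04-29 is 288 days after the start; 288 ÷ 13 = 22 remainder 2. Last occurrence in the window: #23 on 2011-04-27.
Occurrences #7 through #23: 17 in total.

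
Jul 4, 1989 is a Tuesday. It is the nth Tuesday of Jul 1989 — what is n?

1st

Day 4 falls in week ⌈4/7⌉ of the month.
Days 1–7 hold the 1st Tuesday, 8–14 the 2nd, 15–21 the 3rd, 22–28 the 4th, 29–31 the 5th.
4 is in the range for the 1st.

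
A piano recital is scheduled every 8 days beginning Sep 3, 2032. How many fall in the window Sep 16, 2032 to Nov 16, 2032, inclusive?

Occurrences land 8·i days after Sep 3, 2032 for i = 0, 1, 2, …
Sep 16, 2032 is 13 days after the start; 13 ÷ 8 = 1 remainder 5; since the remainder is 5, round up to i = 2. First occurrence in the window: #3 on Sep 19, 2032 (2×8 = 16 days in).
Nov 16, 2032 is 74 days after the start; 74 ÷ 8 = 9 remainder 2. Last occurrence in the window: #10 on Nov 14, 2032.
Occurrences #3 through #10: 8 in total.

8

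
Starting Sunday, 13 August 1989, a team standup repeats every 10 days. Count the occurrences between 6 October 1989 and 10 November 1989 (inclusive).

3

Occurrences land 10·i days after 13 August 1989 for i = 0, 1, 2, …
6 October 1989 is 54 days after the start; 54 ÷ 10 = 5 remainder 4; since the remainder is 4, round up to i = 6. First occurrence in the window: #7 on 12 October 1989 (6×10 = 60 days in).
10 November 1989 is 89 days after the start; 89 ÷ 10 = 8 remainder 9. Last occurrence in the window: #9 on 1 November 1989.
Occurrences #7 through #9: 3 in total.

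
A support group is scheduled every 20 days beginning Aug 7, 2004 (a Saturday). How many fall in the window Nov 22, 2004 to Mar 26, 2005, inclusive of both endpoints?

Occurrences land 20·i days after Aug 7, 2004 for i = 0, 1, 2, …
Nov 22, 2004 is 107 days after the start; 107 ÷ 20 = 5 remainder 7; since the remainder is 7, round up to i = 6. First occurrence in the window: #7 on Dec 5, 2004 (6×20 = 120 days in).
Mar 26, 2005 is 231 days after the start; 231 ÷ 20 = 11 remainder 11. Last occurrence in the window: #12 on Mar 15, 2005.
Occurrences #7 through #12: 6 in total.

6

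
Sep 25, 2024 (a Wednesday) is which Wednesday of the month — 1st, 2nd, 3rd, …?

4th

Day 25 falls in week ⌈25/7⌉ of the month.
Days 1–7 hold the 1st Wednesday, 8–14 the 2nd, 15–21 the 3rd, 22–28 the 4th, 29–31 the 5th.
25 is in the range for the 4th.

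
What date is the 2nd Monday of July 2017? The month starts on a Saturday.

July 2017 begins on a Saturday, so the first Monday is July 3 (2 days later).
The 2nd Monday is 1 weeks later: 3 + 7 = 10.

10 July 2017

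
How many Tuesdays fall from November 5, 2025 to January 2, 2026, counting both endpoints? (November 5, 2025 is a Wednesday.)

8

November 5, 2025 is a Wednesday; the first Tuesday on or after it is November 11, 2025 (6 days later).
From November 11, 2025 to January 2, 2026: 19 + 31 + 2 = 52 days (rest of November, December, January).
52 ÷ 7 = 7 full weeks with remainder 3, so 7 more Tuesdays after the first → 8.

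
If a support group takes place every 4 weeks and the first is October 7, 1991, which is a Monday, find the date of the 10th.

The 10th occurrence is 9 intervals after the first: 9 × 28 = 252 days after October 7, 1991.
October has 31 days — 24 days to the end of October leaves 228.
November has 30 days (198 left).
December has 31 days (167 left).
January has 31 days (136 left).
February has 29 days (107 left).
March has 31 days (76 left).
April has 30 days (46 left).
May has 31 days (15 left).
15 days into June → June 15, 1992.

June 15, 1992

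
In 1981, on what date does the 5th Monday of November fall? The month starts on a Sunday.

November 1981 begins on a Sunday, so the first Monday is November 2 (1 day later).
The 5th Monday is 4 weeks later: 2 + 28 = 30.

1981-11-30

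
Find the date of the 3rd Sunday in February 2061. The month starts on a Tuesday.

February 2061 begins on a Tuesday, so the first Sunday is February 6 (5 days later).
The 3rd Sunday is 2 weeks later: 6 + 14 = 20.

2061-02-20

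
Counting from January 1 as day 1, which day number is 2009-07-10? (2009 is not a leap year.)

Days in months before July: 31 + 28 + 31 + 30 + 31 + 30 = 181.
Plus 10 days into July → day 191.

191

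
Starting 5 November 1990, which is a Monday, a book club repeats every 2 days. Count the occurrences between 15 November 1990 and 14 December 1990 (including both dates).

15

Occurrences land 2·i days after 5 November 1990 for i = 0, 1, 2, …
15 November 1990 is 10 days after the start; 10 ÷ 2 = 5 remainder 0. First occurrence in the window: #6 on 15 November 1990 (5×2 = 10 days in).
14 December 1990 is 39 days after the start; 39 ÷ 2 = 19 remainder 1. Last occurrence in the window: #20 on 13 December 1990.
Occurrences #6 through #20: 15 in total.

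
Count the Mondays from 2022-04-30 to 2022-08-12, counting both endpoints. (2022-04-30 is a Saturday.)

2022-04-30 is a Saturday; the first Monday on or after it is 2022-05-02 (2 days later).
From 2022-05-02 to 2022-08-12: 29 + 30 + 31 + 12 = 102 days (rest of May, June, July, August).
102 ÷ 7 = 14 full weeks with remainder 4, so 14 more Mondays after the first → 15.

15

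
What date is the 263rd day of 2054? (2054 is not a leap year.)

Jan has 31 days (263 − 31 = 232 remain).
Feb has 28 days (232 − 28 = 204 remain).
Mar has 31 days (204 − 31 = 173 remain).
Apr has 30 days (173 − 30 = 143 remain).
May has 31 days (143 − 31 = 112 remain).
Jun has 30 days (112 − 30 = 82 remain).
Jul has 31 days (82 − 31 = 51 remain).
Aug has 31 days (51 − 31 = 20 remain).
20 into Sep → Sep 20.

Sep 20, 2054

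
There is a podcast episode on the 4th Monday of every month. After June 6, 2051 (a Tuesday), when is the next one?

June 2051 starts on a Thursday; its first Monday is the 5th, so the 4th Monday is the 26th — June 26, 2051.
June 26, 2051 is after June 6, 2051, so that is the next one.

June 26, 2051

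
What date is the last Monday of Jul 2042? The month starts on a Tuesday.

Jul 28, 2042

Jul 2042 begins on a Tuesday, so the first Monday is Jul 7 (6 days later).
Jul 2042 has 31 days. Adding weeks: 7, 14, 21, 28 — the last one ≤ 31 is the 28th.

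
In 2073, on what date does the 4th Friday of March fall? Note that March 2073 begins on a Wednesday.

24 March 2073

March 2073 begins on a Wednesday, so the first Friday is March 3 (2 days later).
The 4th Friday is 3 weeks later: 3 + 21 = 24.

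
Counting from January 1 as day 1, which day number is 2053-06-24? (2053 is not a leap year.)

Days in months before June: 31 + 28 + 31 + 30 + 31 = 151.
Plus 24 days into June → day 175.

175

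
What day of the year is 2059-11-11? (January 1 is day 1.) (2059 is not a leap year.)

Days in months before November: 31 + 28 + 31 + 30 + 31 + 30 + 31 + 31 + 30 + 31 = 304.
Plus 11 days into November → day 315.

315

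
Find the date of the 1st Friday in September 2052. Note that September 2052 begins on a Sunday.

September 2052 begins on a Sunday, so the first Friday is September 6 (5 days later).

6 September 2052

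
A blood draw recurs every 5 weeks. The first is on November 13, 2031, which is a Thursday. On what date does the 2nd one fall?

The 2nd occurrence is 1 interval after the first: 1 × 35 = 35 days after November 13, 2031.
November has 30 days — 17 days to the end of November leaves 18.
18 days into December → December 18, 2031.

December 18, 2031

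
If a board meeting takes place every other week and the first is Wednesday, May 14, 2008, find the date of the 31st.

The 31st occurrence is 30 intervals after the first: 30 × 14 = 420 days after May 14, 2008.
May has 31 days — 17 days to the end of May leaves 403.
From end of May to end of 2008 is 214 days (189 left).
Jan has 31 days (158 left).
Feb has 28 days (130 left).
Mar has 31 days (99 left).
Apr has 30 days (69 left).
May has 31 days (38 left).
Jun has 30 days (8 left).
8 days into Jul → Jul 8, 2009.

Jul 8, 2009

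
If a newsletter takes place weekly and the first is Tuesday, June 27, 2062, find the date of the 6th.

The 6th occurrence is 5 intervals after the first: 5 × 7 = 35 days after June 27, 2062.
June has 30 days — 3 days to the end of June leaves 32.
July has 31 days (1 left).
1 day into August → August 1, 2062.

August 1, 2062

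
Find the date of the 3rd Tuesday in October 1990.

1990-10-16

October 1990 begins on a Monday, so the first Tuesday is October 2 (1 day later).
The 3rd Tuesday is 2 weeks later: 2 + 14 = 16.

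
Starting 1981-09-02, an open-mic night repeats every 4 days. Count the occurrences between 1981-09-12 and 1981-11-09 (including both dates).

15

Occurrences land 4·i days after 1981-09-02 for i = 0, 1, 2, …
1981-09-12 is 10 days after the start; 10 ÷ 4 = 2 remainder 2; since the remainder is 2, round up to i = 3. First occurrence in the window: #4 on 1981-09-14 (3×4 = 12 days in).
1981-11-09 is 68 days after the start; 68 ÷ 4 = 17 remainder 0. Last occurrence in the window: #18 on 1981-11-09.
Occurrences #4 through #18: 15 in total.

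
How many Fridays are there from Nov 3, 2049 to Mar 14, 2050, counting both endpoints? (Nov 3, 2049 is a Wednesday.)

19

Nov 3, 2049 is a Wednesday; the first Friday on or after it is Nov 5, 2049 (2 days later).
From Nov 5, 2049 to Mar 14, 2050: 25 + 31 + 31 + 28 + 14 = 129 days (rest of Nov, Dec, Jan, Feb, Mar).
129 ÷ 7 = 18 full weeks with remainder 3, so 18 more Fridays after the first → 19.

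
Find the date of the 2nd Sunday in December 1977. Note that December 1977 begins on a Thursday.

December 1977 begins on a Thursday, so the first Sunday is December 4 (3 days later).
The 2nd Sunday is 1 weeks later: 4 + 7 = 11.

11 December 1977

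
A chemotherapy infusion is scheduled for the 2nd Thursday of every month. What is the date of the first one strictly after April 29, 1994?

April 1994 starts on a Friday; its first Thursday is the 7th, so the 2nd Thursday is the 14th — April 14, 1994.
That is not after April 29, 1994, so look at May 1994.
May 1994 starts on a Sunday; its first Thursday is the 5th, so the 2nd Thursday is the 12th — May 12, 1994.

May 12, 1994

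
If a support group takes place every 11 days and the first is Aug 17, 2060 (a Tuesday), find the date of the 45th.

Dec 14, 2061

The 45th occurrence is 44 intervals after the first: 44 × 11 = 484 days after Aug 17, 2060.
Aug has 31 days — 14 days to the end of Aug leaves 470.
From end of Aug to end of 2060 is 122 days (348 left).
Jan has 31 days (317 left).
Feb has 28 days (289 left).
Mar has 31 days (258 left).
Apr has 30 days (228 left).
May has 31 days (197 left).
Jun has 30 days (167 left).
Jul has 31 days (136 left).
Aug has 31 days (105 left).
Sep has 30 days (75 left).
Oct has 31 days (44 left).
Nov has 30 days (14 left).
14 days into Dec → Dec 14, 2061.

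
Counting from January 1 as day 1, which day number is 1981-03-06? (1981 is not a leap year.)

Days in months before March: 31 + 28 = 59.
Plus 6 days into March → day 65.

65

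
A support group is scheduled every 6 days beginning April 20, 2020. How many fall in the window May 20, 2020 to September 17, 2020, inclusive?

21

Occurrences land 6·i days after April 20, 2020 for i = 0, 1, 2, …
May 20, 2020 is 30 days after the start; 30 ÷ 6 = 5 remainder 0. First occurrence in the window: #6 on May 20, 2020 (5×6 = 30 days in).
September 17, 2020 is 150 days after the start; 150 ÷ 6 = 25 remainder 0. Last occurrence in the window: #26 on September 17, 2020.
Occurrences #6 through #26: 21 in total.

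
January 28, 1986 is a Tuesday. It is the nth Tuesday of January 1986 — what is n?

Day 28 falls in week ⌈28/7⌉ of the month.
Days 1–7 hold the 1st Tuesday, 8–14 the 2nd, 15–21 the 3rd, 22–28 the 4th, 29–31 the 5th.
28 is in the range for the 4th.

4th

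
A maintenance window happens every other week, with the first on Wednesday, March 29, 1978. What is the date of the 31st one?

May 23, 1979

The 31st occurrence is 30 intervals after the first: 30 × 14 = 420 days after March 29, 1978.
March has 31 days — 2 days to the end of March leaves 418.
From end of March to end of 1978 is 275 days (143 left).
January has 31 days (112 left).
February has 28 days (84 left).
March has 31 days (53 left).
April has 30 days (23 left).
23 days into May → May 23, 1979.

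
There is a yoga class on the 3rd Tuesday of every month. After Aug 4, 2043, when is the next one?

Aug 2043 starts on a Saturday; its first Tuesday is the 4th, so the 3rd Tuesday is the 18th — Aug 18, 2043.
Aug 18, 2043 is after Aug 4, 2043, so that is the next one.

Aug 18, 2043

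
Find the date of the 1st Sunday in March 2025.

The first Sunday of March 2025 is March 2.

2025-03-02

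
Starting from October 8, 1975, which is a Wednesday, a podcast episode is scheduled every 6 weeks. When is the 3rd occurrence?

December 31, 1975

The 3rd occurrence is 2 intervals after the first: 2 × 42 = 84 days after October 8, 1975.
October has 31 days — 23 days to the end of October leaves 61.
November has 30 days (31 left).
31 days into December → December 31, 1975.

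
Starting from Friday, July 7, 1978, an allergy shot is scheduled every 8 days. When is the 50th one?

The 50th occurrence is 49 intervals after the first: 49 × 8 = 392 days after July 7, 1978.
July has 31 days — 24 days to the end of July leaves 368.
August has 31 days (337 left).
September has 30 days (307 left).
October has 31 days (276 left).
November has 30 days (246 left).
December has 31 days (215 left).
January has 31 days (184 left).
February has 28 days (156 left).
March has 31 days (125 left).
April has 30 days (95 left).
May has 31 days (64 left).
June has 30 days (34 left).
July has 31 days (3 left).
3 days into August → August 3, 1979.

August 3, 1979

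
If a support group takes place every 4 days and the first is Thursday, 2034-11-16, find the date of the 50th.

The 50th occurrence is 49 intervals after the first: 49 × 4 = 196 days after 2034-11-16.
November has 30 days — 14 days to the end of November leaves 182.
December has 31 days (151 left).
January has 31 days (120 left).
February has 28 days (92 left).
March has 31 days (61 left).
April has 30 days (31 left).
31 days into May → 2035-05-31.

2035-05-31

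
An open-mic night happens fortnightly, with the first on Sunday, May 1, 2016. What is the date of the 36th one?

The 36th occurrence is 35 intervals after the first: 35 × 14 = 490 days after May 1, 2016.
May has 31 days — 30 days to the end of May leaves 460.
From end of May to end of 2016 is 214 days (246 left).
Jan has 31 days (215 left).
Feb has 28 days (187 left).
Mar has 31 days (156 left).
Apr has 30 days (126 left).
May has 31 days (95 left).
Jun has 30 days (65 left).
Jul has 31 days (34 left).
Aug has 31 days (3 left).
3 days into Sep → Sep 3, 2017.

Sep 3, 2017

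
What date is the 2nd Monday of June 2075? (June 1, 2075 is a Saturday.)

June 2075 begins on a Saturday, so the first Monday is June 3 (2 days later).
The 2nd Monday is 1 weeks later: 3 + 7 = 10.

2075-06-10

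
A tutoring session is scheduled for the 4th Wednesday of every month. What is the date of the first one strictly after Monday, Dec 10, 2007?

Dec 2007 starts on a Saturday; its first Wednesday is the 5th, so the 4th Wednesday is the 26th — Dec 26, 2007.
Dec 26, 2007 is after Dec 10, 2007, so that is the next one.

Dec 26, 2007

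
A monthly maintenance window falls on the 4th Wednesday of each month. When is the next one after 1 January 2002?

23 January 2002

January 2002 starts on a Tuesday; its first Wednesday is the 2nd, so the 4th Wednesday is the 23rd — 23 January 2002.
23 January 2002 is after 1 January 2002, so that is the next one.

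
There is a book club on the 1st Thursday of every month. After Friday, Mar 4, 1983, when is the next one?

Mar 1983 starts on a Tuesday, so its 1st Thursday is Mar 3, 1983 (2 days in).
That is not after Mar 4, 1983, so look at Apr 1983.
Apr 1983 starts on a Friday, so its 1st Thursday is Apr 7, 1983 (6 days in).

Apr 7, 1983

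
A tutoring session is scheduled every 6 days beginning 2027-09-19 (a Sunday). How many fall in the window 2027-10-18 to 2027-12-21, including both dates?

Occurrences land 6·i days after 2027-09-19 for i = 0, 1, 2, …
2027-10-18 is 29 days after the start; 29 ÷ 6 = 4 remainder 5; since the remainder is 5, round up to i = 5. First occurrence in the window: #6 on 2027-10-19 (5×6 = 30 days in).
2027-12-21 is 93 days after the start; 93 ÷ 6 = 15 remainder 3. Last occurrence in the window: #16 on 2027-12-18.
Occurrences #6 through #16: 11 in total.

11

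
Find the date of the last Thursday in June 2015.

2015-06-25

The first Thursday of June 2015 is June 4.
June 2015 has 30 days. Adding weeks: 4, 11, 18, 25 — the last one ≤ 30 is the 25th.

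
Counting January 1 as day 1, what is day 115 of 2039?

2039-04-25

January has 31 days (115 − 31 = 84 remain).
February has 28 days (84 − 28 = 56 remain).
March has 31 days (56 − 31 = 25 remain).
25 into April → April 25.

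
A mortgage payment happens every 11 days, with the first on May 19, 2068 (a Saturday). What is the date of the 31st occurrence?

The 31st occurrence is 30 intervals after the first: 30 × 11 = 330 days after May 19, 2068.
May has 31 days — 12 days to the end of May leaves 318.
June has 30 days (288 left).
July has 31 days (257 left).
August has 31 days (226 left).
September has 30 days (196 left).
October has 31 days (165 left).
November has 30 days (135 left).
December has 31 days (104 left).
January has 31 days (73 left).
February has 28 days (45 left).
March has 31 days (14 left).
14 days into April → April 14, 2069.

April 14, 2069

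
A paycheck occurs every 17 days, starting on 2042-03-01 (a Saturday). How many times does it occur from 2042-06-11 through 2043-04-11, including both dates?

18

Occurrences land 17·i days after 2042-03-01 for i = 0, 1, 2, …
2042-06-11 is 102 days after the start; 102 ÷ 17 = 6 remainder 0. First occurrence in the window: #7 on 2042-06-11 (6×17 = 102 days in).
2043-04-11 is 406 days after the start; 406 ÷ 17 = 23 remainder 15. Last occurrence in the window: #24 on 2043-03-27.
Occurrences #7 through #24: 18 in total.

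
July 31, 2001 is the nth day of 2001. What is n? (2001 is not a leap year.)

Days in months before July: 31 + 28 + 31 + 30 + 31 + 30 = 181.
Plus 31 days into July → day 212.

212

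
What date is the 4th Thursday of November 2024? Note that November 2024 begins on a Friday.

28 November 2024

November 2024 begins on a Friday, so the first Thursday is November 7 (6 days later).
The 4th Thursday is 3 weeks later: 7 + 21 = 28.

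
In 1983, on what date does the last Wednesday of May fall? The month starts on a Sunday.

May 25, 1983

May 1983 begins on a Sunday, so the first Wednesday is May 4 (3 days later).
May 1983 has 31 days. Adding weeks: 4, 11, 18, 25 — the last one ≤ 31 is the 25th.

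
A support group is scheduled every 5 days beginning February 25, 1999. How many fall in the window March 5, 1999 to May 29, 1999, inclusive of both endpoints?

Occurrences land 5·i days after February 25, 1999 for i = 0, 1, 2, …
March 5, 1999 is 8 days after the start; 8 ÷ 5 = 1 remainder 3; since the remainder is 3, round up to i = 2. First occurrence in the window: #3 on March 7, 1999 (2×5 = 10 days in).
May 29, 1999 is 93 days after the start; 93 ÷ 5 = 18 remainder 3. Last occurrence in the window: #19 on May 26, 1999.
Occurrences #3 through #19: 17 in total.

17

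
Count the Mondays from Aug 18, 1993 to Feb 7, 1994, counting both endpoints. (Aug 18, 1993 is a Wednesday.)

Aug 18, 1993 is a Wednesday; the first Monday on or after it is Aug 23, 1993 (5 days later).
From Aug 23, 1993 to Feb 7, 1994: 8 + 30 + 31 + 30 + 31 + 31 + 7 = 168 days (rest of Aug, Sep, Oct, Nov, Dec, Jan, Feb).
168 ÷ 7 = 24 full weeks with remainder 0, so 24 more Mondays after the first → 25.

25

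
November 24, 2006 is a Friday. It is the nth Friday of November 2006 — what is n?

Day 24 falls in week ⌈24/7⌉ of the month.
Days 1–7 hold the 1st Friday, 8–14 the 2nd, 15–21 the 3rd, 22–28 the 4th, 29–31 the 5th.
24 is in the range for the 4th.

4th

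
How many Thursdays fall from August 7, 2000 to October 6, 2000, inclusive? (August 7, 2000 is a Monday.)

August 7, 2000 is a Monday; the first Thursday on or after it is August 10, 2000 (3 days later).
From August 10, 2000 to October 6, 2000: 21 + 30 + 6 = 57 days (rest of August, September, October).
57 ÷ 7 = 8 full weeks with remainder 1, so 8 more Thursdays after the first → 9.

9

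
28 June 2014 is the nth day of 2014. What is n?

Days in months before June: 31 + 28 + 31 + 30 + 31 = 151.
Plus 28 days into June → day 179.

179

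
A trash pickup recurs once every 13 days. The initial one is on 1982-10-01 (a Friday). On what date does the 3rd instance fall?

The 3rd occurrence is 2 intervals after the first: 2 × 13 = 26 days after 1982-10-01.
26 days later is 1982-10-27.

1982-10-27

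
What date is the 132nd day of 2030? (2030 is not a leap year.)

May 12, 2030

January has 31 days (132 − 31 = 101 remain).
February has 28 days (101 − 28 = 73 remain).
March has 31 days (73 − 31 = 42 remain).
April has 30 days (42 − 30 = 12 remain).
12 into May → May 12.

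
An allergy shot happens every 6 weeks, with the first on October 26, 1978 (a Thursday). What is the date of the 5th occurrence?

April 12, 1979

The 5th occurrence is 4 intervals after the first: 4 × 42 = 168 days after October 26, 1978.
October has 31 days — 5 days to the end of October leaves 163.
November has 30 days (133 left).
December has 31 days (102 left).
January has 31 days (71 left).
February has 28 days (43 left).
March has 31 days (12 left).
12 days into April → April 12, 1979.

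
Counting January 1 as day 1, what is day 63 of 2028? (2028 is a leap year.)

January has 31 days (63 − 31 = 32 remain).
February has 29 days (32 − 29 = 3 remain).
3 into March → March 3.

2028-03-03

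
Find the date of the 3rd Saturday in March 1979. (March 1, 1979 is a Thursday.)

1979-03-17

March 1979 begins on a Thursday, so the first Saturday is March 3 (2 days later).
The 3rd Saturday is 2 weeks later: 3 + 14 = 17.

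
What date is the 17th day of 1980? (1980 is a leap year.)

17 into January → January 17.

17 January 1980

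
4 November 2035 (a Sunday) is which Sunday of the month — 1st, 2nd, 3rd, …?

1st

Day 4 falls in week ⌈4/7⌉ of the month.
Days 1–7 hold the 1st Sunday, 8–14 the 2nd, 15–21 the 3rd, 22–28 the 4th, 29–31 the 5th.
4 is in the range for the 1st.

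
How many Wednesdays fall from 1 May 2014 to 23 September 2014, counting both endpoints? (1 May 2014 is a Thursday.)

20

1 May 2014 is a Thursday; the first Wednesday on or after it is 7 May 2014 (6 days later).
From 7 May 2014 to 23 September 2014: 24 + 30 + 31 + 31 + 23 = 139 days (rest of May, June, July, August, September).
139 ÷ 7 = 19 full weeks with remainder 6, so 19 more Wednesdays after the first → 20.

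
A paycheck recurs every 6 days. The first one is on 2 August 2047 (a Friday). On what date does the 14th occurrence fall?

19 October 2047

The 14th occurrence is 13 intervals after the first: 13 × 6 = 78 days after 2 August 2047.
August has 31 days — 29 days to the end of August leaves 49.
September has 30 days (19 left).
19 days into October → 19 October 2047.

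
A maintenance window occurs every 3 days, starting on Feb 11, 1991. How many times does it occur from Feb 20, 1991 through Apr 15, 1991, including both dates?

19

Occurrences land 3·i days after Feb 11, 1991 for i = 0, 1, 2, …
Feb 20, 1991 is 9 days after the start; 9 ÷ 3 = 3 remainder 0. First occurrence in the window: #4 on Feb 20, 1991 (3×3 = 9 days in).
Apr 15, 1991 is 63 days after the start; 63 ÷ 3 = 21 remainder 0. Last occurrence in the window: #22 on Apr 15, 1991.
Occurrences #4 through #22: 19 in total.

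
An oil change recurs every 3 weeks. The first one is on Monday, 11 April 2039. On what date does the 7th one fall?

The 7th occurrence is 6 intervals after the first: 6 × 21 = 126 days after 11 April 2039.
April has 30 days — 19 days to the end of April leaves 107.
May has 31 days (76 left).
June has 30 days (46 left).
July has 31 days (15 left).
15 days into August → 15 August 2039.

15 August 2039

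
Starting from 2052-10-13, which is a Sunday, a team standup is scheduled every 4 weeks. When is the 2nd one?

2052-11-10

The 2nd occurrence is 1 interval after the first: 1 × 28 = 28 days after 2052-10-13.
October has 31 days — 18 days to the end of October leaves 10.
10 days into November → 2052-11-10.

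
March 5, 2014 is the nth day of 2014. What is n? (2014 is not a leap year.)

Days in months before March: 31 + 28 = 59.
Plus 5 days into March → day 64.

64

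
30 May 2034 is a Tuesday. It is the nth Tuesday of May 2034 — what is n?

Day 30 falls in week ⌈30/7⌉ of the month.
Days 1–7 hold the 1st Tuesday, 8–14 the 2nd, 15–21 the 3rd, 22–28 the 4th, 29–31 the 5th.
30 is in the range for the 5th.

5th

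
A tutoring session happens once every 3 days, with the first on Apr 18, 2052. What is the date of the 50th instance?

Sep 12, 2052

The 50th occurrence is 49 intervals after the first: 49 × 3 = 147 days after Apr 18, 2052.
Apr has 30 days — 12 days to the end of Apr leaves 135.
May has 31 days (104 left).
Jun has 30 days (74 left).
Jul has 31 days (43 left).
Aug has 31 days (12 left).
12 days into Sep → Sep 12, 2052.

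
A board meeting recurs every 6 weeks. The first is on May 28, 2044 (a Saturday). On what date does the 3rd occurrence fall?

The 3rd occurrence is 2 intervals after the first: 2 × 42 = 84 days after May 28, 2044.
May has 31 days — 3 days to the end of May leaves 81.
June has 30 days (51 left).
July has 31 days (20 left).
20 days into August → August 20, 2044.

August 20, 2044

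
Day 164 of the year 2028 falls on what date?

January has 31 days (164 − 31 = 133 remain).
February has 29 days (133 − 29 = 104 remain).
March has 31 days (104 − 31 = 73 remain).
April has 30 days (73 − 30 = 43 remain).
May has 31 days (43 − 31 = 12 remain).
12 into June → June 12.

12 June 2028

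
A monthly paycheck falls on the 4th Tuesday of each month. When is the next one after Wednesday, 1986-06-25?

June 1986 starts on a Sunday; its first Tuesday is the 3rd, so the 4th Tuesday is the 24th — 1986-06-24.
That is not after 1986-06-25, so look at July 1986.
July 1986 starts on a Tuesday; its first Tuesday is the 1st, so the 4th Tuesday is the 22nd — 1986-07-22.

1986-07-22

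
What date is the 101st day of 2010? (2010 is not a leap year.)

January has 31 days (101 − 31 = 70 remain).
February has 28 days (70 − 28 = 42 remain).
March has 31 days (42 − 31 = 11 remain).
11 into April → April 11.

April 11, 2010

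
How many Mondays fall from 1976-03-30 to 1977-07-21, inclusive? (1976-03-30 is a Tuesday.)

1976-03-30 is a Tuesday; the first Monday on or after it is 1976-04-05 (6 days later).
From 1976-04-05 to 1977-07-21: 270 + 202 = 472 days (rest of 1976, to 1977-07-21 in 1977).
472 ÷ 7 = 67 full weeks with remainder 3, so 67 more Mondays after the first → 68.

68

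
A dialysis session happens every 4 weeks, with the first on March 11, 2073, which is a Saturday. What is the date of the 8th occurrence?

September 23, 2073

The 8th occurrence is 7 intervals after the first: 7 × 28 = 196 days after March 11, 2073.
March has 31 days — 20 days to the end of March leaves 176.
April has 30 days (146 left).
May has 31 days (115 left).
June has 30 days (85 left).
July has 31 days (54 left).
August has 31 days (23 left).
23 days into September → September 23, 2073.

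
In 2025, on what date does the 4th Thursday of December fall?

December 2025 begins on a Monday, so the first Thursday is December 4 (3 days later).
The 4th Thursday is 3 weeks later: 4 + 21 = 25.

2025-12-25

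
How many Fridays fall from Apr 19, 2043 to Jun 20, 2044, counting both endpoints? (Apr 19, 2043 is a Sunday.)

61

Apr 19, 2043 is a Sunday; the first Friday on or after it is Apr 24, 2043 (5 days later).
From Apr 24, 2043 to Jun 20, 2044: 251 + 172 = 423 days (rest of 2043, to Jun 20, 2044 in 2044).
423 ÷ 7 = 60 full weeks with remainder 3, so 60 more Fridays after the first → 61.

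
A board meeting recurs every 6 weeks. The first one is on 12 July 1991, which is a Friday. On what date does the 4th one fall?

The 4th occurrence is 3 intervals after the first: 3 × 42 = 126 days after 12 July 1991.
July has 31 days — 19 days to the end of July leaves 107.
August has 31 days (76 left).
September has 30 days (46 left).
October has 31 days (15 left).
15 days into November → 15 November 1991.

15 November 1991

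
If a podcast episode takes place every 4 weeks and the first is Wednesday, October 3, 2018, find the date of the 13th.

The 13th occurrence is 12 intervals after the first: 12 × 28 = 336 days after October 3, 2018.
October has 31 days — 28 days to the end of October leaves 308.
November has 30 days (278 left).
December has 31 days (247 left).
January has 31 days (216 left).
February has 28 days (188 left).
March has 31 days (157 left).
April has 30 days (127 left).
May has 31 days (96 left).
June has 30 days (66 left).
July has 31 days (35 left).
August has 31 days (4 left).
4 days into September → September 4, 2019.

September 4, 2019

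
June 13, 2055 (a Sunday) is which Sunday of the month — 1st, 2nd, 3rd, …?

Day 13 falls in week ⌈13/7⌉ of the month.
Days 1–7 hold the 1st Sunday, 8–14 the 2nd, 15–21 the 3rd, 22–28 the 4th, 29–31 the 5th.
13 is in the range for the 2nd.

2nd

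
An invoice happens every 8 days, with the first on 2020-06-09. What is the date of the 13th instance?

The 13th occurrence is 12 intervals after the first: 12 × 8 = 96 days after 2020-06-09.
June has 30 days — 21 days to the end of June leaves 75.
July has 31 days (44 left).
August has 31 days (13 left).
13 days into September → 2020-09-13.

2020-09-13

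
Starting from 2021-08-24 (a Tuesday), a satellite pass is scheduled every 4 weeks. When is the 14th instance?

The 14th occurrence is 13 intervals after the first: 13 × 28 = 364 days after 2021-08-24.
August has 31 days — 7 days to the end of August leaves 357.
September has 30 days (327 left).
October has 31 days (296 left).
November has 30 days (266 left).
December has 31 days (235 left).
January has 31 days (204 left).
February has 28 days (176 left).
March has 31 days (145 left).
April has 30 days (115 left).
May has 31 days (84 left).
June has 30 days (54 left).
July has 31 days (23 left).
23 days into August → 2022-08-23.

2022-08-23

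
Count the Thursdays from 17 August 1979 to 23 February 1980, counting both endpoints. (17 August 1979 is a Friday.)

27

17 August 1979 is a Friday; the first Thursday on or after it is 23 August 1979 (6 days later).
From 23 August 1979 to 23 February 1980: 8 + 30 + 31 + 30 + 31 + 31 + 23 = 184 days (rest of August, September, October, November, December, January, February).
184 ÷ 7 = 26 full weeks with remainder 2, so 26 more Thursdays after the first → 27.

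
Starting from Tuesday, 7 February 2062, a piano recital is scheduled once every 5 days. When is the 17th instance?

The 17th occurrence is 16 intervals after the first: 16 × 5 = 80 days after 7 February 2062.
February has 28 days — 21 days to the end of February leaves 59.
March has 31 days (28 left).
28 days into April → 28 April 2062.

28 April 2062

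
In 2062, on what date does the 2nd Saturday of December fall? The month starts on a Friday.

December 2062 begins on a Friday, so the first Saturday is December 2 (1 day later).
The 2nd Saturday is 1 weeks later: 2 + 7 = 9.

9 December 2062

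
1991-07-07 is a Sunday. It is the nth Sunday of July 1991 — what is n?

Day 7 falls in week ⌈7/7⌉ of the month.
Days 1–7 hold the 1st Sunday, 8–14 the 2nd, 15–21 the 3rd, 22–28 the 4th, 29–31 the 5th.
7 is in the range for the 1st.

1st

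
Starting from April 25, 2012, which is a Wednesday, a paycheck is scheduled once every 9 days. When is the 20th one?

October 13, 2012

The 20th occurrence is 19 intervals after the first: 19 × 9 = 171 days after April 25, 2012.
April has 30 days — 5 days to the end of April leaves 166.
May has 31 days (135 left).
June has 30 days (105 left).
July has 31 days (74 left).
August has 31 days (43 left).
September has 30 days (13 left).
13 days into October → October 13, 2012.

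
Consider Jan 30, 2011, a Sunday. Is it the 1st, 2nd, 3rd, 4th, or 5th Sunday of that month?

Day 30 falls in week ⌈30/7⌉ of the month.
Days 1–7 hold the 1st Sunday, 8–14 the 2nd, 15–21 the 3rd, 22–28 the 4th, 29–31 the 5th.
30 is in the range for the 5th.

5th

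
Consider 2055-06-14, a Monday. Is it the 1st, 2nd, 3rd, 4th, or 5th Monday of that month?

2nd

Day 14 falls in week ⌈14/7⌉ of the month.
Days 1–7 hold the 1st Monday, 8–14 the 2nd, 15–21 the 3rd, 22–28 the 4th, 29–31 the 5th.
14 is in the range for the 2nd.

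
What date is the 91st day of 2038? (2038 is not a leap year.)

January has 31 days (91 − 31 = 60 remain).
February has 28 days (60 − 28 = 32 remain).
March has 31 days (32 − 31 = 1 remain).
1 into April → April 1.

2038-04-01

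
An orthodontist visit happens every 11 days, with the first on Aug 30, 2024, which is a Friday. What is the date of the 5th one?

The 5th occurrence is 4 intervals after the first: 4 × 11 = 44 days after Aug 30, 2024.
Aug has 31 days — 1 day to the end of Aug leaves 43.
Sep has 30 days (13 left).
13 days into Oct → Oct 13, 2024.

Oct 13, 2024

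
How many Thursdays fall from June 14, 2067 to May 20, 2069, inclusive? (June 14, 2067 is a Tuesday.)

101

June 14, 2067 is a Tuesday; the first Thursday on or after it is June 16, 2067 (2 days later).
From June 16, 2067 to May 20, 2069: 198 + 366 + 140 = 704 days (rest of 2067, 2068, to May 20, 2069 in 2069).
704 ÷ 7 = 100 full weeks with remainder 4, so 100 more Thursdays after the first → 101.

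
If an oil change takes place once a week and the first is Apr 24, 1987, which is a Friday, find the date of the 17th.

Aug 14, 1987

The 17th occurrence is 16 intervals after the first: 16 × 7 = 112 days after Apr 24, 1987.
Apr has 30 days — 6 days to the end of Apr leaves 106.
May has 31 days (75 left).
Jun has 30 days (45 left).
Jul has 31 days (14 left).
14 days into Aug → Aug 14, 1987.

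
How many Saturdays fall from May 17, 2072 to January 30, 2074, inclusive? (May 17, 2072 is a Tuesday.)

May 17, 2072 is a Tuesday; the first Saturday on or after it is May 21, 2072 (4 days later).
From May 21, 2072 to January 30, 2074: 224 + 365 + 30 = 619 days (rest of 2072, 2073, to January 30, 2074 in 2074).
619 ÷ 7 = 88 full weeks with remainder 3, so 88 more Saturdays after the first → 89.

89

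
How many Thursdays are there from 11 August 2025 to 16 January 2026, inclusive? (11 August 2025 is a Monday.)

11 August 2025 is a Monday; the first Thursday on or after it is 14 August 2025 (3 days later).
From 14 August 2025 to 16 January 2026: 17 + 30 + 31 + 30 + 31 + 16 = 155 days (rest of August, September, October, November, December, January).
155 ÷ 7 = 22 full weeks with remainder 1, so 22 more Thursdays after the first → 23.

23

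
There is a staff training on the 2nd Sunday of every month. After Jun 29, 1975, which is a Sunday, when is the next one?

Jul 13, 1975

Jun 1975 starts on a Sunday; its first Sunday is the 1st, so the 2nd Sunday is the 8th — Jun 8, 1975.
That is not after Jun 29, 1975, so look at Jul 1975.
Jul 1975 starts on a Tuesday; its first Sunday is the 6th, so the 2nd Sunday is the 13th — Jul 13, 1975.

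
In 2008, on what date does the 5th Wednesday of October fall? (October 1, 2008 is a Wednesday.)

29 October 2008

October 2008 begins on a Wednesday, so the first Wednesday is October 1.
The 5th Wednesday is 4 weeks later: 1 + 28 = 29.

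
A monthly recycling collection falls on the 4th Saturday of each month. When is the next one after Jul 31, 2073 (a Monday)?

Jul 2073 starts on a Saturday; its first Saturday is the 1st, so the 4th Saturday is the 22nd — Jul 22, 2073.
That is not after Jul 31, 2073, so look at Aug 2073.
Aug 2073 starts on a Tuesday; its first Saturday is the 5th, so the 4th Saturday is the 26th — Aug 26, 2073.

Aug 26, 2073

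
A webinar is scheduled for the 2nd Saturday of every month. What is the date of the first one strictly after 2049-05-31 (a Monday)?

2049-06-12

May 2049 starts on a Saturday; its first Saturday is the 1st, so the 2nd Saturday is the 8th — 2049-05-08.
That is not after 2049-05-31, so look at June 2049.
June 2049 starts on a Tuesday; its first Saturday is the 5th, so the 2nd Saturday is the 12th — 2049-06-12.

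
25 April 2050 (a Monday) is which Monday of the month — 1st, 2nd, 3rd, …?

Day 25 falls in week ⌈25/7⌉ of the month.
Days 1–7 hold the 1st Monday, 8–14 the 2nd, 15–21 the 3rd, 22–28 the 4th, 29–31 the 5th.
25 is in the range for the 4th.

4th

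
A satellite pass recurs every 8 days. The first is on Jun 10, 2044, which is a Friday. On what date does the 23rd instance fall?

The 23rd occurrence is 22 intervals after the first: 22 × 8 = 176 days after Jun 10, 2044.
Jun has 30 days — 20 days to the end of Jun leaves 156.
Jul has 31 days (125 left).
Aug has 31 days (94 left).
Sep has 30 days (64 left).
Oct has 31 days (33 left).
Nov has 30 days (3 left).
3 days into Dec → Dec 3, 2044.

Dec 3, 2044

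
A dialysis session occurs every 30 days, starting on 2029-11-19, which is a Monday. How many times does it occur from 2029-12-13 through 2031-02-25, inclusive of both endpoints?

15

Occurrences land 30·i days after 2029-11-19 for i = 0, 1, 2, …
2029-12-13 is 24 days after the start; 24 ÷ 30 = 0 remainder 24; since the remainder is 24, round up to i = 1. First occurrence in the window: #2 on 2029-12-19 (1×30 = 30 days in).
2031-02-25 is 463 days after the start; 463 ÷ 30 = 15 remainder 13. Last occurrence in the window: #16 on 2031-02-12.
Occurrences #2 through #16: 15 in total.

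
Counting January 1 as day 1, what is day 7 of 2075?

7 into January → January 7.

January 7, 2075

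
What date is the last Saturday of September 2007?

September 2007 begins on a Saturday, so the first Saturday is September 1.
September 2007 has 30 days. Adding weeks: 1, 8, 15, 22, 29 — the last one ≤ 30 is the 29th.

2007-09-29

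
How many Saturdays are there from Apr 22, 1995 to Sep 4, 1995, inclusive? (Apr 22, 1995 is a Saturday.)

20

Apr 22, 1995 is a Saturday; the first Saturday on or after it is Apr 22, 1995.
From Apr 22, 1995 to Sep 4, 1995: 8 + 31 + 30 + 31 + 31 + 4 = 135 days (rest of Apr, May, Jun, Jul, Aug, Sep).
135 ÷ 7 = 19 full weeks with remainder 2, so 19 more Saturdays after the first → 20.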